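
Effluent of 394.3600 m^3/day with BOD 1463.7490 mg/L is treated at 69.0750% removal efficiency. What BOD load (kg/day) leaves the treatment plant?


Load_in = volume * conc / 1000 = 394.3600 * 1463.7490 / 1000 = 577.2441 kg/day
Removed = Load_in * eff / 100 = 577.2441 * 69.0750 / 100 = 398.7313 kg/day
Load_out = Load_in - Removed = 577.2441 - 398.7313 = 178.5127 kg/day


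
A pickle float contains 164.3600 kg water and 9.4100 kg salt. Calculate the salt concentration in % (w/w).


Formula: Conc = salt / (water + salt) * 100
Substituting: Conc = 9.4100 / (164.3600 + 9.4100) * 100
Result: 5.4152 %


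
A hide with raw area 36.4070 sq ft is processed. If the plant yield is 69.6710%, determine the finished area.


Formula: finished = raw * yield / 100
Substituting: finished = 36.4070 * 69.6710 / 100
Result: 25.3651 sq ft


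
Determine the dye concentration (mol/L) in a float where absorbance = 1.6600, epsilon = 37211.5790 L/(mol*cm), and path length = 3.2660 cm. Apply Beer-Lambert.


Formula: c = A / (epsilon * l)
Substituting: c = 1.6600 / (37211.5790 * 3.2660)
Result: 1.3659e-05 mol/L


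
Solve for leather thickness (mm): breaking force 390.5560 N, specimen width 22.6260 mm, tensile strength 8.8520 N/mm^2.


Formula: t = F / (TS * w)
Substituting: t = 390.5560 / (8.8520 * 22.6260)
Result: 1.9500 mm


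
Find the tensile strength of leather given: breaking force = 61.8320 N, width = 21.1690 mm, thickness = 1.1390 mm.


Formula: TS = force / (width * thickness)
Substituting: TS = 61.8320 / (21.1690 * 1.1390)
Result: 2.5644 N/mm^2


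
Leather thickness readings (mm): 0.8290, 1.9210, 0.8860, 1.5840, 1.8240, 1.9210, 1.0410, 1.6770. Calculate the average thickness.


Formula: Average = sum / n
Substituting: Average = 11.6830 / 8
Result: 1.4604 mm


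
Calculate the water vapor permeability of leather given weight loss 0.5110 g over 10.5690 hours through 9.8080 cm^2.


Formula: WVP = loss / (area * time)
Substituting: WVP = 0.5110 / (9.8080 * 10.5690)
Result: 0.00492954 g/(cm^2*hr)


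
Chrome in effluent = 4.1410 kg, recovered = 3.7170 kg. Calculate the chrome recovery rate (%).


Formula: Recovery = recovered / input * 100
Substituting: Recovery = 3.7170 / 4.1410 * 100
Result: 89.7609 %


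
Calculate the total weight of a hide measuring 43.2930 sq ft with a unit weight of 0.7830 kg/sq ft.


Formula: Weight = area * weight_per_sqft
Substituting: Weight = 43.2930 * 0.7830
Result: 33.8984 kg


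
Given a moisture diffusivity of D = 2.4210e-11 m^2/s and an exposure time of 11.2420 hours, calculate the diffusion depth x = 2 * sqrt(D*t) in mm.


t = 11.2420 hr * 3600 = 40471.2000 s
D * t = 2.4210e-11 * 40471.2000 = 9.7981e-07
x = 2 * sqrt(D*t) = 2 * sqrt(9.7981e-07) = 0.0019797 m = 1.9797 mm


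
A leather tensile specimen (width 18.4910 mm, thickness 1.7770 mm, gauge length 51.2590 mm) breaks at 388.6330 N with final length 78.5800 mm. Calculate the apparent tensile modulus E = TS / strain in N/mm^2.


TS = F / (w * t) = 388.6330 / (18.4910 * 1.7770) = 11.8275 N/mm^2
strain = (Lf - L0) / L0 = (78.5800 - 51.2590) / 51.2590 = 0.5330
E = TS / strain = 11.8275 / 0.5330 = 22.1904 N/mm^2


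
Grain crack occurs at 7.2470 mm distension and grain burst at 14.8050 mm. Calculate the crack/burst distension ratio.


Formula: Ratio = crack / burst
Substituting: Ratio = 7.2470 / 14.8050
Result: 0.4895


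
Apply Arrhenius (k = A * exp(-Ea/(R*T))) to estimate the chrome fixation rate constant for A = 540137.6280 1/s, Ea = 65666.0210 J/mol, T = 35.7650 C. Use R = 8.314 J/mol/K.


T_K = T_C + 273.15 = 35.7650 + 273.15 = 308.9150 K
exponent = -Ea / (R * T_K) = -65666.0210 / (8.314 * 308.9150) = -25.5677
k = A * exp(exponent) = 540137.6280 * exp(-25.5677) = 4.2520e-06 1/s


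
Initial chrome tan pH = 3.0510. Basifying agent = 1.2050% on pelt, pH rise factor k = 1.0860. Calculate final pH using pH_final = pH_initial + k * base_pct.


Formula: pH_final = pH_initial + k * base_pct
Substituting: pH_final = 3.0510 + 1.0860 * 1.2050
Result: 4.3596


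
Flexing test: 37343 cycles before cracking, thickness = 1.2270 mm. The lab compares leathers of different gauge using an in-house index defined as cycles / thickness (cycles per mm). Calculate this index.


Formula: Index = cycles / thickness
Substituting: Index = 37343 / 1.2270
Result: 30434.3928 cycles/mm


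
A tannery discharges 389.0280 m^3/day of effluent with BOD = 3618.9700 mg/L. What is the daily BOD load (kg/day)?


Formula: BOD_load = volume * conc / 1000
Substituting: BOD_load = 389.0280 * 3618.9700 / 1000
Result: 1407.8807 kg/day


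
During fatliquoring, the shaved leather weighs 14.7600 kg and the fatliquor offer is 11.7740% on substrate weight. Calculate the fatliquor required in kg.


Formula: Fat = substrate * pct / 100
Substituting: Fat = 14.7600 * 11.7740 / 100
Result: 1.7378 kg


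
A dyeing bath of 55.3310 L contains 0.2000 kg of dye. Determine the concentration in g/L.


Formula: Conc = dye_mass(kg) / volume(L) * 1000
Substituting: Conc = 0.2000 / 55.3310 * 1000
Result: 3.6146 g/L


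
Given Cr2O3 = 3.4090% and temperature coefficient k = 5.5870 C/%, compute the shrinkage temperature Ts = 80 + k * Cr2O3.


Formula: Ts = 80 + k * Cr2O3
Substituting: Ts = 80 + 5.5870 * 3.4090
Result: 99.0461 C


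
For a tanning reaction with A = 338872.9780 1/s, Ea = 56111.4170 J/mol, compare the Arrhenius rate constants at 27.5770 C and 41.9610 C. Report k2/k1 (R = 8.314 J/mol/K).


T1 = 27.5770 + 273.15 = 300.7270 K; T2 = 41.9610 + 273.15 = 315.1110 K
k1 = A * exp(-Ea/(R*T1)) = 338872.9780 * exp(-56111.4170/(8.314*300.7270)) = 6.0735e-05 1/s
k2 = A * exp(-Ea/(R*T2)) = 338872.9780 * exp(-56111.4170/(8.314*315.1110)) = 1.6918e-04 1/s
k2/k1 = 1.6918e-04 / 6.0735e-05 = 2.7855


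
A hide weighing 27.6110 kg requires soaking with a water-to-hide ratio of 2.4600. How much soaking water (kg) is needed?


Formula: Water = hide_weight * ratio
Substituting: Water = 27.6110 * 2.4600
Result: 67.9231 kg


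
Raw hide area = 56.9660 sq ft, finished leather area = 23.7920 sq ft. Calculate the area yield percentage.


Formula: Yield = finished / raw * 100
Substituting: Yield = 23.7920 / 56.9660 * 100
Result: 41.7653 %


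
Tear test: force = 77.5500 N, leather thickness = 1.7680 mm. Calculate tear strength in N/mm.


Formula: Tear strength = force / thickness
Substituting: Tear strength = 77.5500 / 1.7680
Result: 43.8631 N/mm


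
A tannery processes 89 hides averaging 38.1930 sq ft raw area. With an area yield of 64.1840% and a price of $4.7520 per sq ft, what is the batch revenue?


Raw_total = N * avg_area = 89 * 38.1930 = 3399.1770 sq ft
Finished = Raw_total * yield / 100 = 3399.1770 * 64.1840 / 100 = 2181.7278 sq ft
Value = Finished * price = 2181.7278 * 4.7520 = 10367.5703 $


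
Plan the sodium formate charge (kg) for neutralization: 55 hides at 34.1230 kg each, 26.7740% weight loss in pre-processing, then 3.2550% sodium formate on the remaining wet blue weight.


Total_raw = N * avg_wt = 55 * 34.1230 = 1876.7650 kg
Substrate = Total_raw * (1 - loss/100) = 1876.7650 * (1 - 26.7740/100) = 1374.2799 kg
Neutralizer = Substrate * pct / 100 = 1374.2799 * 3.2550 / 100 = 44.7328 kg


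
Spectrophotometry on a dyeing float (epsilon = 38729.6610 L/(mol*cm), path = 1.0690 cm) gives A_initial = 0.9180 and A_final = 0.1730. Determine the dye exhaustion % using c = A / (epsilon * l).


c_initial = A_i / (epsilon * l) = 0.9180 / (38729.6610 * 1.0690) = 2.2173e-05 mol/L
c_final = A_f / (epsilon * l) = 0.1730 / (38729.6610 * 1.0690) = 4.1785e-06 mol/L
Exhaustion = (c_initial - c_final) / c_initial * 100 = (2.2173e-05 - 4.1785e-06) / 2.2173e-05 * 100 = 81.1547 %


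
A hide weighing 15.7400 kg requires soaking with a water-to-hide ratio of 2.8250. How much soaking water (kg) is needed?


Formula: Water = hide_weight * ratio
Substituting: Water = 15.7400 * 2.8250
Result: 44.4655 kg


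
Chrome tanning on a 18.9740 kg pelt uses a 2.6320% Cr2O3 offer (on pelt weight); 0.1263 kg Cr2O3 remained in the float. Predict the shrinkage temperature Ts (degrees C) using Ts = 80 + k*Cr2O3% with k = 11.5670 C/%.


Offered = pelt * offer_pct / 100 = 18.9740 * 2.6320 / 100 = 0.4994 kg
Uptake = offered - residual = 0.4994 - 0.1263 = 0.3731 kg
Cr2O3% on pelt = uptake / pelt * 100 = 0.3731 / 18.9740 * 100 = 1.9664 %
Ts = 80 + k * Cr2O3% = 80 + 11.5670 * 1.9664 = 102.7448 C


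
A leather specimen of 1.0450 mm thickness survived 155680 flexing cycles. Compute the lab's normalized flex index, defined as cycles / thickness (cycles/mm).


Formula: Index = cycles / thickness
Substituting: Index = 155680 / 1.0450
Result: 148976.0766 cycles/mm


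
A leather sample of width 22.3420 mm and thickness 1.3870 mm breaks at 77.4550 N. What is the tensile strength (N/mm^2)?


Formula: TS = force / (width * thickness)
Substituting: TS = 77.4550 / (22.3420 * 1.3870)
Result: 2.4995 N/mm^2


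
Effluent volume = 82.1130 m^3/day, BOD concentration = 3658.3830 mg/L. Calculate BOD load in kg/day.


Formula: BOD_load = volume * conc / 1000
Substituting: BOD_load = 82.1130 * 3658.3830 / 1000
Result: 300.4008 kg/day


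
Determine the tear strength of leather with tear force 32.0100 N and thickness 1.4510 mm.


Formula: Tear strength = force / thickness
Substituting: Tear strength = 32.0100 / 1.4510
Result: 22.0606 N/mm


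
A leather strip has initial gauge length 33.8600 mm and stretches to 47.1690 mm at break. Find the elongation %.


Formula: Elongation = (Lf - L0) / L0 * 100
Substituting: Elongation = (47.1690 - 33.8600) / 33.8600 * 100
Result: 39.3060 %


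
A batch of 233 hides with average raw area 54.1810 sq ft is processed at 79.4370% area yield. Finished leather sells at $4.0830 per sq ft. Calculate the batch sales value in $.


Raw_total = N * avg_area = 233 * 54.1810 = 12624.1730 sq ft
Finished = Raw_total * yield / 100 = 12624.1730 * 79.4370 / 100 = 10028.2643 sq ft
Value = Finished * price = 10028.2643 * 4.0830 = 40945.4032 $


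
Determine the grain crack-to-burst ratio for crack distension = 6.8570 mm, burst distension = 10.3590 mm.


Formula: Ratio = crack / burst
Substituting: Ratio = 6.8570 / 10.3590
Result: 0.6619


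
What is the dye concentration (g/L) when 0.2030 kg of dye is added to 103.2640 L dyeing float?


Formula: Conc = dye_mass(kg) / volume(L) * 1000
Substituting: Conc = 0.2030 / 103.2640 * 1000
Result: 1.9658 g/L


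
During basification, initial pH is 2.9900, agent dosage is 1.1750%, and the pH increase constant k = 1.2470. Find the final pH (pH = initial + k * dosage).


Formula: pH_final = pH_initial + k * base_pct
Substituting: pH_final = 2.9900 + 1.2470 * 1.1750
Result: 4.4552


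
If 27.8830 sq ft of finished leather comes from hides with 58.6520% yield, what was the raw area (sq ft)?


Formula: raw = finished * 100 / yield
Substituting: raw = 27.8830 * 100 / 58.6520
Result: 47.5397 sq ft


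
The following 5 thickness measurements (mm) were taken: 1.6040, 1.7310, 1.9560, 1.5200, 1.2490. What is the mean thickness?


Formula: Average = sum / n
Substituting: Average = 8.0600 / 5
Result: 1.6120 mm


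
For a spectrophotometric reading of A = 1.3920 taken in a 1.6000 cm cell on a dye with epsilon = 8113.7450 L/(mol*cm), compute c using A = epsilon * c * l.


Formula: c = A / (epsilon * l)
Substituting: c = 1.3920 / (8113.7450 * 1.6000)
Result: 1.0723e-04 mol/L


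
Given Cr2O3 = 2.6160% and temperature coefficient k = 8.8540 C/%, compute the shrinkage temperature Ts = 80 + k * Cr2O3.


Formula: Ts = 80 + k * Cr2O3
Substituting: Ts = 80 + 8.8540 * 2.6160
Result: 103.1621 C


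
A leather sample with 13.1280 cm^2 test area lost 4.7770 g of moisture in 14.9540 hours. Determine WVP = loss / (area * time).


Formula: WVP = loss / (area * time)
Substituting: WVP = 4.7770 / (13.1280 * 14.9540)
Result: 0.0243332 g/(cm^2*hr)


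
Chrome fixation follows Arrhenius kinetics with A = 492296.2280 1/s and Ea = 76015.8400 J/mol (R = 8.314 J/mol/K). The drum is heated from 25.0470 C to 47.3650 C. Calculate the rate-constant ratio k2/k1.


T1 = 25.0470 + 273.15 = 298.1970 K; T2 = 47.3650 + 273.15 = 320.5150 K
k1 = A * exp(-Ea/(R*T1)) = 492296.2280 * exp(-76015.8400/(8.314*298.1970)) = 2.3779e-08 1/s
k2 = A * exp(-Ea/(R*T2)) = 492296.2280 * exp(-76015.8400/(8.314*320.5150)) = 2.0110e-07 1/s
k2/k1 = 2.0110e-07 / 2.3779e-08 = 8.4570


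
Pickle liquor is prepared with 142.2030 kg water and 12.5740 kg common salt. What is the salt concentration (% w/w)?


Formula: Conc = salt / (water + salt) * 100
Substituting: Conc = 12.5740 / (142.2030 + 12.5740) * 100
Result: 8.1239 %


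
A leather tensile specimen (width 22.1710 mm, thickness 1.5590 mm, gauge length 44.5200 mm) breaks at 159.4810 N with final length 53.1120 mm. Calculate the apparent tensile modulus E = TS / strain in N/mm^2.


TS = F / (w * t) = 159.4810 / (22.1710 * 1.5590) = 4.6140 N/mm^2
strain = (Lf - L0) / L0 = (53.1120 - 44.5200) / 44.5200 = 0.1930
E = TS / strain = 4.6140 / 0.1930 = 23.9077 N/mm^2


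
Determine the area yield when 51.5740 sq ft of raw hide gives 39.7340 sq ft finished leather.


Formula: Yield = finished / raw * 100
Substituting: Yield = 39.7340 / 51.5740 * 100
Result: 77.0427 %


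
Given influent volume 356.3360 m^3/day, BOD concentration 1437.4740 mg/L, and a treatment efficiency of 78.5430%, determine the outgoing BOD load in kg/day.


Load_in = volume * conc / 1000 = 356.3360 * 1437.4740 / 1000 = 512.2237 kg/day
Removed = Load_in * eff / 100 = 512.2237 * 78.5430 / 100 = 402.3159 kg/day
Load_out = Load_in - Removed = 512.2237 - 402.3159 = 109.9078 kg/day


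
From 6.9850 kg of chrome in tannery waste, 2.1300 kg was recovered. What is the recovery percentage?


Formula: Recovery = recovered / input * 100
Substituting: Recovery = 2.1300 / 6.9850 * 100
Result: 30.4939 %


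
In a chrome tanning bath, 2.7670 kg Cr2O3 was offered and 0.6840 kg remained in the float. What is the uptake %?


Formula: Uptake = (offered - residual) / offered * 100
Substituting: Uptake = (2.7670 - 0.6840) / 2.7670 * 100
Result: 75.2801 %


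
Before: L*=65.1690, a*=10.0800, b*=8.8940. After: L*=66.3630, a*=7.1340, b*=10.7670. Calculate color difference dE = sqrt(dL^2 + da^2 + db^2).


dL = 1.1940, da = -2.9460, db = 1.8730
dE = sqrt(1.1940^2 + (-2.9460)^2 + 1.8730^2) = 3.6895


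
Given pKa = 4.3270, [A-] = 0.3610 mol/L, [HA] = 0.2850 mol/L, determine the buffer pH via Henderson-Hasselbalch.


ratio = [A-] / [HA] = 0.3610 / 0.2850 = 1.2667
log10(ratio) = 0.1027
pH = pKa + log10(ratio) = 4.3270 + 0.1027 = 4.4297


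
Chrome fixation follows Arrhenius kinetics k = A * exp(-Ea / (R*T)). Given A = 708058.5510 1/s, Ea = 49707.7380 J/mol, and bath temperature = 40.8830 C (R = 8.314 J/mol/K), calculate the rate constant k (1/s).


T_K = T_C + 273.15 = 40.8830 + 273.15 = 314.0330 K
exponent = -Ea / (R * T_K) = -49707.7380 / (8.314 * 314.0330) = -19.0388
k = A * exp(exponent) = 708058.5510 * exp(-19.0388) = 0.00381628 1/s


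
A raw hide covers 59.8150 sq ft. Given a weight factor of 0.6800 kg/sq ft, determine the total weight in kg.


Formula: Weight = area * weight_per_sqft
Substituting: Weight = 59.8150 * 0.6800
Result: 40.6742 kg


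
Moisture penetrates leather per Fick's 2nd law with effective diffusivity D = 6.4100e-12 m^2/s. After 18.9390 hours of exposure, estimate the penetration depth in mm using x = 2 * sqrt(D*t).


t = 18.9390 hr * 3600 = 68180.4000 s
D * t = 6.4100e-12 * 68180.4000 = 4.3704e-07
x = 2 * sqrt(D*t) = 2 * sqrt(4.3704e-07) = 0.00132217 m = 1.3222 mm


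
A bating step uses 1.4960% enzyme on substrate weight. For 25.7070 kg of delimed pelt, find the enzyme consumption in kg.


Formula: Enzyme = substrate * pct / 100
Substituting: Enzyme = 25.7070 * 1.4960 / 100
Result: 0.3846 kg


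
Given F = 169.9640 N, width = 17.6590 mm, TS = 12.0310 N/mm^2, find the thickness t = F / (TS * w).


Formula: t = F / (TS * w)
Substituting: t = 169.9640 / (12.0310 * 17.6590)
Result: 0.8000 mm


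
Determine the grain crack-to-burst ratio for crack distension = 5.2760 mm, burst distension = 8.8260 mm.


Formula: Ratio = crack / burst
Substituting: Ratio = 5.2760 / 8.8260
Result: 0.5978


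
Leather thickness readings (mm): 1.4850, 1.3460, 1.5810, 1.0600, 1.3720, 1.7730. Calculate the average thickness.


Formula: Average = sum / n
Substituting: Average = 8.6170 / 6
Result: 1.4362 mm


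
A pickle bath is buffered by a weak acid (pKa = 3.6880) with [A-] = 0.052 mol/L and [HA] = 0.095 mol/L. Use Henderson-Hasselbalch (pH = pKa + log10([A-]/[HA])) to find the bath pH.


ratio = [A-] / [HA] = 0.052 / 0.095 = 0.5474
log10(ratio) = -0.2617
pH = pKa + log10(ratio) = 3.6880 - 0.2617 = 3.4263


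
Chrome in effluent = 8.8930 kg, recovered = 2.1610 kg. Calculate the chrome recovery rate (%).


Formula: Recovery = recovered / input * 100
Substituting: Recovery = 2.1610 / 8.8930 * 100
Result: 24.3000 %


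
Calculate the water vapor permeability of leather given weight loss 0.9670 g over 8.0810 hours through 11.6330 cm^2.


Formula: WVP = loss / (area * time)
Substituting: WVP = 0.9670 / (11.6330 * 8.0810)
Result: 0.0102865 g/(cm^2*hr)


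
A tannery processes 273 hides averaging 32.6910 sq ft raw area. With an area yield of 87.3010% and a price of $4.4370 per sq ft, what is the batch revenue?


Raw_total = N * avg_area = 273 * 32.6910 = 8924.6430 sq ft
Finished = Raw_total * yield / 100 = 8924.6430 * 87.3010 / 100 = 7791.3026 sq ft
Value = Finished * price = 7791.3026 * 4.4370 = 34570.0096 $


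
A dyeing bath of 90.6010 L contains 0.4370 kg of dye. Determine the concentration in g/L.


Formula: Conc = dye_mass(kg) / volume(L) * 1000
Substituting: Conc = 0.4370 / 90.6010 * 1000
Result: 4.8233 g/L


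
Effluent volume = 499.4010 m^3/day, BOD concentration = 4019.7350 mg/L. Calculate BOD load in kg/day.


Formula: BOD_load = volume * conc / 1000
Substituting: BOD_load = 499.4010 * 4019.7350 / 1000
Result: 2007.4597 kg/day


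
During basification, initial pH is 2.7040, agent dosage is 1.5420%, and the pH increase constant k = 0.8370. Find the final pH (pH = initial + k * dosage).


Formula: pH_final = pH_initial + k * base_pct
Substituting: pH_final = 2.7040 + 0.8370 * 1.5420
Result: 3.9947


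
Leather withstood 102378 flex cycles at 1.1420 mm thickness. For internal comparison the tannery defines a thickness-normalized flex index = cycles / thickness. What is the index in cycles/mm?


Formula: Index = cycles / thickness
Substituting: Index = 102378 / 1.1420
Result: 89647.9860 cycles/mm


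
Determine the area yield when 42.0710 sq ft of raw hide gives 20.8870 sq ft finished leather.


Formula: Yield = finished / raw * 100
Substituting: Yield = 20.8870 / 42.0710 * 100
Result: 49.6470 %


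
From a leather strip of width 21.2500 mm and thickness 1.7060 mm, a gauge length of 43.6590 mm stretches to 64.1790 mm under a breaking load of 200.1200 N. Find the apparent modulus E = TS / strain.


TS = F / (w * t) = 200.1200 / (21.2500 * 1.7060) = 5.5202 N/mm^2
strain = (Lf - L0) / L0 = (64.1790 - 43.6590) / 43.6590 = 0.4700
E = TS / strain = 5.5202 / 0.4700 = 11.7449 N/mm^2


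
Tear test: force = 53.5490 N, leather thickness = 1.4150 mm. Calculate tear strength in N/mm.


Formula: Tear strength = force / thickness
Substituting: Tear strength = 53.5490 / 1.4150
Result: 37.8438 N/mm


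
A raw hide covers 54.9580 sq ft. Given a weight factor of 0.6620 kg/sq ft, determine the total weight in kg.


Formula: Weight = area * weight_per_sqft
Substituting: Weight = 54.9580 * 0.6620
Result: 36.3822 kg


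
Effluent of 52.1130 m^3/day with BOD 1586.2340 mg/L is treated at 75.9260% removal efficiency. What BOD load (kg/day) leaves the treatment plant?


Load_in = volume * conc / 1000 = 52.1130 * 1586.2340 / 1000 = 82.6634 kg/day
Removed = Load_in * eff / 100 = 82.6634 * 75.9260 / 100 = 62.7630 kg/day
Load_out = Load_in - Removed = 82.6634 - 62.7630 = 19.9004 kg/day


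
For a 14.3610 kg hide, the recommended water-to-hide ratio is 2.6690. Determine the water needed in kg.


Formula: Water = hide_weight * ratio
Substituting: Water = 14.3610 * 2.6690
Result: 38.3295 kg


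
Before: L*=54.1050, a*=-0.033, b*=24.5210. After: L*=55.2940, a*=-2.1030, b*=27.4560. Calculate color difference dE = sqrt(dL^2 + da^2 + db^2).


dL = 1.1890, da = -2.0700, db = 2.9350
dE = sqrt(1.1890^2 + (-2.0700)^2 + 2.9350^2) = 3.7832


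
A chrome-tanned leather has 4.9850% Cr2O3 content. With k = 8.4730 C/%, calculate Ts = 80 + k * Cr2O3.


Formula: Ts = 80 + k * Cr2O3
Substituting: Ts = 80 + 8.4730 * 4.9850
Result: 122.2379 C


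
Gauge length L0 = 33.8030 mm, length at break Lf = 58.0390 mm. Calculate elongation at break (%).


Formula: Elongation = (Lf - L0) / L0 * 100
Substituting: Elongation = (58.0390 - 33.8030) / 33.8030 * 100
Result: 71.6978 %


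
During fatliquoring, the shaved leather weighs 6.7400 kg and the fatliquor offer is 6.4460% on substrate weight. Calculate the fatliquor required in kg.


Formula: Fat = substrate * pct / 100
Substituting: Fat = 6.7400 * 6.4460 / 100
Result: 0.4345 kg


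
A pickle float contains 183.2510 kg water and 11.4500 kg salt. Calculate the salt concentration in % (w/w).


Formula: Conc = salt / (water + salt) * 100
Substituting: Conc = 11.4500 / (183.2510 + 11.4500) * 100
Result: 5.8808 %


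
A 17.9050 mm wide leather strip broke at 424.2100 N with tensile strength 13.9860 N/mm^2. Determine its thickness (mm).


Formula: t = F / (TS * w)
Substituting: t = 424.2100 / (13.9860 * 17.9050)
Result: 1.6940 mm


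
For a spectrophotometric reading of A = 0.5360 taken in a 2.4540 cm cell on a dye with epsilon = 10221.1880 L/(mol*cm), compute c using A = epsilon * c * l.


Formula: c = A / (epsilon * l)
Substituting: c = 0.5360 / (10221.1880 * 2.4540)
Result: 2.1369e-05 mol/L


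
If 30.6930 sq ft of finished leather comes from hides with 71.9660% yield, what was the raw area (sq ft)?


Formula: raw = finished * 100 / yield
Substituting: raw = 30.6930 * 100 / 71.9660
Result: 42.6493 sq ft


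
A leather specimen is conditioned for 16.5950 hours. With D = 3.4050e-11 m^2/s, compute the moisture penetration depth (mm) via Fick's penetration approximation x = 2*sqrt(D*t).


t = 16.5950 hr * 3600 = 59742.0000 s
D * t = 3.4050e-11 * 59742.0000 = 2.0342e-06
x = 2 * sqrt(D*t) = 2 * sqrt(2.0342e-06) = 0.00285252 m = 2.8525 mm


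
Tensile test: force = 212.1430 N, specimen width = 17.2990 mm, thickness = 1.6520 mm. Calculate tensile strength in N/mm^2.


Formula: TS = force / (width * thickness)
Substituting: TS = 212.1430 / (17.2990 * 1.6520)
Result: 7.4233 N/mm^2


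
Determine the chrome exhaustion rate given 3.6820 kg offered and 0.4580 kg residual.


Formula: Uptake = (offered - residual) / offered * 100
Substituting: Uptake = (3.6820 - 0.4580) / 3.6820 * 100
Result: 87.5611 %


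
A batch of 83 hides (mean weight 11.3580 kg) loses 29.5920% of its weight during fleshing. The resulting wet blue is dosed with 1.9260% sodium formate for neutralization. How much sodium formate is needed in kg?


Total_raw = N * avg_wt = 83 * 11.3580 = 942.7140 kg
Substrate = Total_raw * (1 - loss/100) = 942.7140 * (1 - 29.5920/100) = 663.7461 kg
Neutralizer = Substrate * pct / 100 = 663.7461 * 1.9260 / 100 = 12.7837 kg


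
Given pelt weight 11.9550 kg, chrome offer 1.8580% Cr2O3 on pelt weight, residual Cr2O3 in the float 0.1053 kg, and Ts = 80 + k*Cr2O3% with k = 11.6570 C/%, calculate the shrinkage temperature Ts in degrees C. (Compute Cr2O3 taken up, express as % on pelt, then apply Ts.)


Offered = pelt * offer_pct / 100 = 11.9550 * 1.8580 / 100 = 0.2221 kg
Uptake = offered - residual = 0.2221 - 0.1053 = 0.1168 kg
Cr2O3% on pelt = uptake / pelt * 100 = 0.1168 / 11.9550 * 100 = 0.9772 %
Ts = 80 + k * Cr2O3% = 80 + 11.6570 * 0.9772 = 91.3912 C


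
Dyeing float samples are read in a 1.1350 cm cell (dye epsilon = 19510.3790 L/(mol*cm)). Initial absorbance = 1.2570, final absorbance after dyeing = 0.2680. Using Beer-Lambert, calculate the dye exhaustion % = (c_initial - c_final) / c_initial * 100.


c_initial = A_i / (epsilon * l) = 1.2570 / (19510.3790 * 1.1350) = 5.6764e-05 mol/L
c_final = A_f / (epsilon * l) = 0.2680 / (19510.3790 * 1.1350) = 1.2102e-05 mol/L
Exhaustion = (c_initial - c_final) / c_initial * 100 = (5.6764e-05 - 1.2102e-05) / 5.6764e-05 * 100 = 78.6794 %


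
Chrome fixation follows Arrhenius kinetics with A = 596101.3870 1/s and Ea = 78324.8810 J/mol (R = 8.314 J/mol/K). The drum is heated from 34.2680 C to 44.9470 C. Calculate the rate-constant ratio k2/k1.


T1 = 34.2680 + 273.15 = 307.4180 K; T2 = 44.9470 + 273.15 = 318.0970 K
k1 = A * exp(-Ea/(R*T1)) = 596101.3870 * exp(-78324.8810/(8.314*307.4180)) = 2.9264e-08 1/s
k2 = A * exp(-Ea/(R*T2)) = 596101.3870 * exp(-78324.8810/(8.314*318.0970)) = 8.1874e-08 1/s
k2/k1 = 8.1874e-08 / 2.9264e-08 = 2.7977


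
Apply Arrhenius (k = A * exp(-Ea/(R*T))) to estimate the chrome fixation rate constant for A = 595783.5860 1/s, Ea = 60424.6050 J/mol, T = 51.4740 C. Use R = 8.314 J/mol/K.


T_K = T_C + 273.15 = 51.4740 + 273.15 = 324.6240 K
exponent = -Ea / (R * T_K) = -60424.6050 / (8.314 * 324.6240) = -22.3884
k = A * exp(exponent) = 595783.5860 * exp(-22.3884) = 1.1270e-04 1/s


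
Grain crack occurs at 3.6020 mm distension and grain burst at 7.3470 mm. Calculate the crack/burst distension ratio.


Formula: Ratio = crack / burst
Substituting: Ratio = 3.6020 / 7.3470
Result: 0.4903


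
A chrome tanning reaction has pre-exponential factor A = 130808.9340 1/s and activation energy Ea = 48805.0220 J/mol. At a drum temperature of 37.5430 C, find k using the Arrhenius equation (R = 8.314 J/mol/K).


T_K = T_C + 273.15 = 37.5430 + 273.15 = 310.6930 K
exponent = -Ea / (R * T_K) = -48805.0220 / (8.314 * 310.6930) = -18.8940
k = A * exp(exponent) = 130808.9340 * exp(-18.8940) = 8.1488e-04 1/s


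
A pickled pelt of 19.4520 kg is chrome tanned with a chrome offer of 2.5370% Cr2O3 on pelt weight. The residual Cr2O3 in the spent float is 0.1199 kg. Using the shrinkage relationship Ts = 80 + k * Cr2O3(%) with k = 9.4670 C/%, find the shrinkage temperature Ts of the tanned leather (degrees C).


Offered = pelt * offer_pct / 100 = 19.4520 * 2.5370 / 100 = 0.4935 kg
Uptake = offered - residual = 0.4935 - 0.1199 = 0.3736 kg
Cr2O3% on pelt = uptake / pelt * 100 = 0.3736 / 19.4520 * 100 = 1.9206 %
Ts = 80 + k * Cr2O3% = 80 + 9.4670 * 1.9206 = 98.1824 C


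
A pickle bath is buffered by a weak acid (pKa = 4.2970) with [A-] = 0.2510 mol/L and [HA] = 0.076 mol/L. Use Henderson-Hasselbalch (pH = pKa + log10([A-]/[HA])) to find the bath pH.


ratio = [A-] / [HA] = 0.2510 / 0.076 = 3.3026
log10(ratio) = 0.5189
pH = pKa + log10(ratio) = 4.2970 + 0.5189 = 4.8159


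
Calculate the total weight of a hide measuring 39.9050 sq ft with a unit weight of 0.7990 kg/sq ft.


Formula: Weight = area * weight_per_sqft
Substituting: Weight = 39.9050 * 0.7990
Result: 31.8841 kg


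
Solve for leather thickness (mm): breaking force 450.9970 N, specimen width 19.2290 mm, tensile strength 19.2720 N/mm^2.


Formula: t = F / (TS * w)
Substituting: t = 450.9970 / (19.2720 * 19.2290)
Result: 1.2170 mm


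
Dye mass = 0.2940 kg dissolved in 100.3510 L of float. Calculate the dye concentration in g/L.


Formula: Conc = dye_mass(kg) / volume(L) * 1000
Substituting: Conc = 0.2940 / 100.3510 * 1000
Result: 2.9297 g/L


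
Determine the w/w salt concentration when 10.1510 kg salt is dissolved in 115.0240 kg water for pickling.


Formula: Conc = salt / (water + salt) * 100
Substituting: Conc = 10.1510 / (115.0240 + 10.1510) * 100
Result: 8.1094 %


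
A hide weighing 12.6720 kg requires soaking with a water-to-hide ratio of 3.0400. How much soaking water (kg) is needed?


Formula: Water = hide_weight * ratio
Substituting: Water = 12.6720 * 3.0400
Result: 38.5229 kg


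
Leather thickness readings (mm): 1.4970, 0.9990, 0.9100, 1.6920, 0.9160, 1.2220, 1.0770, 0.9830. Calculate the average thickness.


Formula: Average = sum / n
Substituting: Average = 9.2960 / 8
Result: 1.1620 mm


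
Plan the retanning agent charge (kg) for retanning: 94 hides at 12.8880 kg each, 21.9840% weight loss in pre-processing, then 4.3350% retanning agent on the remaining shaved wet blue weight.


Total_raw = N * avg_wt = 94 * 12.8880 = 1211.4720 kg
Substrate = Total_raw * (1 - loss/100) = 1211.4720 * (1 - 21.9840/100) = 945.1420 kg
Retan = Substrate * pct / 100 = 945.1420 * 4.3350 / 100 = 40.9719 kg


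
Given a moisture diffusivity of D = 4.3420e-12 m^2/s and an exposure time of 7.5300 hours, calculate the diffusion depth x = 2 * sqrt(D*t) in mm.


t = 7.5300 hr * 3600 = 27108.0000 s
D * t = 4.3420e-12 * 27108.0000 = 1.1770e-07
x = 2 * sqrt(D*t) = 2 * sqrt(1.1770e-07) = 6.8616e-04 m = 0.6862 mm


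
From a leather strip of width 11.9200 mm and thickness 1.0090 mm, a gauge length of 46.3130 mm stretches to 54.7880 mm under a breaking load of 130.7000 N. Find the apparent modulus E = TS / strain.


TS = F / (w * t) = 130.7000 / (11.9200 * 1.0090) = 10.8670 N/mm^2
strain = (Lf - L0) / L0 = (54.7880 - 46.3130) / 46.3130 = 0.1830
E = TS / strain = 10.8670 / 0.1830 = 59.3843 N/mm^2


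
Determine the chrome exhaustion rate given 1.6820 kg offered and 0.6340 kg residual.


Formula: Uptake = (offered - residual) / offered * 100
Substituting: Uptake = (1.6820 - 0.6340) / 1.6820 * 100
Result: 62.3068 %


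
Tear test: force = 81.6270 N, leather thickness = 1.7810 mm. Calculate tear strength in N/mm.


Formula: Tear strength = force / thickness
Substituting: Tear strength = 81.6270 / 1.7810
Result: 45.8321 N/mm


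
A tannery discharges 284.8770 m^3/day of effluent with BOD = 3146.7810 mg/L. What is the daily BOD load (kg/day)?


Formula: BOD_load = volume * conc / 1000
Substituting: BOD_load = 284.8770 * 3146.7810 / 1000
Result: 896.4455 kg/day


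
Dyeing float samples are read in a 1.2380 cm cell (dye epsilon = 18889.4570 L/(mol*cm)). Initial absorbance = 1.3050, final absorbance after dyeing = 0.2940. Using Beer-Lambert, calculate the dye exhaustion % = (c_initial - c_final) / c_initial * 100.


c_initial = A_i / (epsilon * l) = 1.3050 / (18889.4570 * 1.2380) = 5.5805e-05 mol/L
c_final = A_f / (epsilon * l) = 0.2940 / (18889.4570 * 1.2380) = 1.2572e-05 mol/L
Exhaustion = (c_initial - c_final) / c_initial * 100 = (5.5805e-05 - 1.2572e-05) / 5.5805e-05 * 100 = 77.4713 %


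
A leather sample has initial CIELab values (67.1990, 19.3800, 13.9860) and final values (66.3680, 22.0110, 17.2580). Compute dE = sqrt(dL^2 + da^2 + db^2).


dL = -0.8310, da = 2.6310, db = 3.2720
dE = sqrt((-0.8310)^2 + 2.6310^2 + 3.2720^2) = 4.2800


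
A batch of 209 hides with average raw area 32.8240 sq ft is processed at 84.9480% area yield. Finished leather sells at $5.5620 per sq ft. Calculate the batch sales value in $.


Raw_total = N * avg_area = 209 * 32.8240 = 6860.2160 sq ft
Finished = Raw_total * yield / 100 = 6860.2160 * 84.9480 / 100 = 5827.6163 sq ft
Value = Finished * price = 5827.6163 * 5.5620 = 32413.2018 $


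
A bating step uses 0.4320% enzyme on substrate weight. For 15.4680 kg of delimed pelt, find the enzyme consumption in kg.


Formula: Enzyme = substrate * pct / 100
Substituting: Enzyme = 15.4680 * 0.4320 / 100
Result: 0.0668218 kg


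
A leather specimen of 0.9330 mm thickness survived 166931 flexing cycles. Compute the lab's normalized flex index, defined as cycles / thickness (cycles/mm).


Formula: Index = cycles / thickness
Substituting: Index = 166931 / 0.9330
Result: 178918.5423 cycles/mm


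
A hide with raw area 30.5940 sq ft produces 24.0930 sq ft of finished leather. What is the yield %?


Formula: Yield = finished / raw * 100
Substituting: Yield = 24.0930 / 30.5940 * 100
Result: 78.7507 %


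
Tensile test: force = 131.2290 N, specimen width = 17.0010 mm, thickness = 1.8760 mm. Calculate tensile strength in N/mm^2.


Formula: TS = force / (width * thickness)
Substituting: TS = 131.2290 / (17.0010 * 1.8760)
Result: 4.1146 N/mm^2


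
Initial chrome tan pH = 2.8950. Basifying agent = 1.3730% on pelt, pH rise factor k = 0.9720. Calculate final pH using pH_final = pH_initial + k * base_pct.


Formula: pH_final = pH_initial + k * base_pct
Substituting: pH_final = 2.8950 + 0.9720 * 1.3730
Result: 4.2296


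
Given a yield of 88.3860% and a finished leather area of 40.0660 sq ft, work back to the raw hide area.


Formula: raw = finished * 100 / yield
Substituting: raw = 40.0660 * 100 / 88.3860
Result: 45.3307 sq ft


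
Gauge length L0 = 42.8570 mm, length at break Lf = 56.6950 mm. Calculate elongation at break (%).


Formula: Elongation = (Lf - L0) / L0 * 100
Substituting: Elongation = (56.6950 - 42.8570) / 42.8570 * 100
Result: 32.2888 %


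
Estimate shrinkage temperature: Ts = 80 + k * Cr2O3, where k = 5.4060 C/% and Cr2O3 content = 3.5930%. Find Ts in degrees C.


Formula: Ts = 80 + k * Cr2O3
Substituting: Ts = 80 + 5.4060 * 3.5930
Result: 99.4238 C


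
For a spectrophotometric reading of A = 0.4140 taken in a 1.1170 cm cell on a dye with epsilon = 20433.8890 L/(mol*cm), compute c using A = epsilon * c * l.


Formula: c = A / (epsilon * l)
Substituting: c = 0.4140 / (20433.8890 * 1.1170)
Result: 1.8138e-05 mol/L


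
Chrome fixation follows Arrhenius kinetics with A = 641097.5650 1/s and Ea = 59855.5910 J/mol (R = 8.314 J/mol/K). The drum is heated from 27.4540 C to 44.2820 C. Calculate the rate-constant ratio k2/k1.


T1 = 27.4540 + 273.15 = 300.6040 K; T2 = 44.2820 + 273.15 = 317.4320 K
k1 = A * exp(-Ea/(R*T1)) = 641097.5650 * exp(-59855.5910/(8.314*300.6040)) = 2.5451e-05 1/s
k2 = A * exp(-Ea/(R*T2)) = 641097.5650 * exp(-59855.5910/(8.314*317.4320)) = 9.0595e-05 1/s
k2/k1 = 9.0595e-05 / 2.5451e-05 = 3.5596


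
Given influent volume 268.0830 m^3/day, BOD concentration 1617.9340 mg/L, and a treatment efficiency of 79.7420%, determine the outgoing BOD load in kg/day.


Load_in = volume * conc / 1000 = 268.0830 * 1617.9340 / 1000 = 433.7406 kg/day
Removed = Load_in * eff / 100 = 433.7406 * 79.7420 / 100 = 345.8734 kg/day
Load_out = Load_in - Removed = 433.7406 - 345.8734 = 87.8672 kg/day


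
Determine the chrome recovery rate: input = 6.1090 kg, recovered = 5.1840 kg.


Formula: Recovery = recovered / input * 100
Substituting: Recovery = 5.1840 / 6.1090 * 100
Result: 84.8584 %


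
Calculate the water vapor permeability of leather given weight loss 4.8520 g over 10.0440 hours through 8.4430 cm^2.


Formula: WVP = loss / (area * time)
Substituting: WVP = 4.8520 / (8.4430 * 10.0440)
Result: 0.057216 g/(cm^2*hr)


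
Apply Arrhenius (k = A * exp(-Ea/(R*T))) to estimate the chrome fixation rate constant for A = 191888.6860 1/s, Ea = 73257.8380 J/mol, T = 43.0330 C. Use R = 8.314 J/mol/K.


T_K = T_C + 273.15 = 43.0330 + 273.15 = 316.1830 K
exponent = -Ea / (R * T_K) = -73257.8380 / (8.314 * 316.1830) = -27.8680
k = A * exp(exponent) = 191888.6860 * exp(-27.8680) = 1.5140e-07 1/s


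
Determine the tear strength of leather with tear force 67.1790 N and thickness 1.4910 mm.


Formula: Tear strength = force / thickness
Substituting: Tear strength = 67.1790 / 1.4910
Result: 45.0563 N/mm


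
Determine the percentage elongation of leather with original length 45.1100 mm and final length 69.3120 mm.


Formula: Elongation = (Lf - L0) / L0 * 100
Substituting: Elongation = (69.3120 - 45.1100) / 45.1100 * 100
Result: 53.6511 %


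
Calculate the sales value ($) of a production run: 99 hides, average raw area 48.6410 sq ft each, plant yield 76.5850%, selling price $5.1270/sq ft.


Raw_total = N * avg_area = 99 * 48.6410 = 4815.4590 sq ft
Finished = Raw_total * yield / 100 = 4815.4590 * 76.5850 / 100 = 3687.9193 sq ft
Value = Finished * price = 3687.9193 * 5.1270 = 18907.9621 $


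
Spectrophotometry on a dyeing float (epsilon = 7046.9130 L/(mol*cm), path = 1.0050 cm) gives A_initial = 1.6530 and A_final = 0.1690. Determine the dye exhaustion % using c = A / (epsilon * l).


c_initial = A_i / (epsilon * l) = 1.6530 / (7046.9130 * 1.0050) = 2.3340e-04 mol/L
c_final = A_f / (epsilon * l) = 0.1690 / (7046.9130 * 1.0050) = 2.3863e-05 mol/L
Exhaustion = (c_initial - c_final) / c_initial * 100 = (2.3340e-04 - 2.3863e-05) / 2.3340e-04 * 100 = 89.7762 %


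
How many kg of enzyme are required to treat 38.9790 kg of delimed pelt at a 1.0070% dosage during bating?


Formula: Enzyme = substrate * pct / 100
Substituting: Enzyme = 38.9790 * 1.0070 / 100
Result: 0.3925 kg


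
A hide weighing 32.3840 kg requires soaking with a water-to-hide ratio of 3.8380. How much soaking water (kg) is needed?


Formula: Water = hide_weight * ratio
Substituting: Water = 32.3840 * 3.8380
Result: 124.2898 kg


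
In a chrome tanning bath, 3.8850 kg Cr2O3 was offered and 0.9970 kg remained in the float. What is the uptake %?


Formula: Uptake = (offered - residual) / offered * 100
Substituting: Uptake = (3.8850 - 0.9970) / 3.8850 * 100
Result: 74.3372 %


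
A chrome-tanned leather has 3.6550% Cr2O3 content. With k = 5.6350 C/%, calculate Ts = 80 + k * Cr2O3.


Formula: Ts = 80 + k * Cr2O3
Substituting: Ts = 80 + 5.6350 * 3.6550
Result: 100.5959 C


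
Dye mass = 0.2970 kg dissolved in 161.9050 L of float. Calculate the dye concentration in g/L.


Formula: Conc = dye_mass(kg) / volume(L) * 1000
Substituting: Conc = 0.2970 / 161.9050 * 1000
Result: 1.8344 g/L


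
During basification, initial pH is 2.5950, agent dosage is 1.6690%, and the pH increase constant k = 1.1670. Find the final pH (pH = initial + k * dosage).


Formula: pH_final = pH_initial + k * base_pct
Substituting: pH_final = 2.5950 + 1.1670 * 1.6690
Result: 4.5427


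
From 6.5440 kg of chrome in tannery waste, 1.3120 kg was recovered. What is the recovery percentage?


Formula: Recovery = recovered / input * 100
Substituting: Recovery = 1.3120 / 6.5440 * 100
Result: 20.0489 %


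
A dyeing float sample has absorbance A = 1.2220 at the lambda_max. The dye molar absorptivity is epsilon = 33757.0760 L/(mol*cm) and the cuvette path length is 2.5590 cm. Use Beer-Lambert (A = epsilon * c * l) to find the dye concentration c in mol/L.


Formula: c = A / (epsilon * l)
Substituting: c = 1.2220 / (33757.0760 * 2.5590)
Result: 1.4146e-05 mol/L


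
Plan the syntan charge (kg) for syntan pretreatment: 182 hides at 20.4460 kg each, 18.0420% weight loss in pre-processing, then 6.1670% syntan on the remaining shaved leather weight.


Total_raw = N * avg_wt = 182 * 20.4460 = 3721.1720 kg
Substrate = Total_raw * (1 - loss/100) = 3721.1720 * (1 - 18.0420/100) = 3049.7981 kg
Syntan = Substrate * pct / 100 = 3049.7981 * 6.1670 / 100 = 188.0811 kg


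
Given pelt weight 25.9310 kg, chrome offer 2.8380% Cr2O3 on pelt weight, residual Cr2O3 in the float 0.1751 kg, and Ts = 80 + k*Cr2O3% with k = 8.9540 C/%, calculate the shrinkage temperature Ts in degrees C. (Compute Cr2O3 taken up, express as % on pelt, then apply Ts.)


Offered = pelt * offer_pct / 100 = 25.9310 * 2.8380 / 100 = 0.7359 kg
Uptake = offered - residual = 0.7359 - 0.1751 = 0.5608 kg
Cr2O3% on pelt = uptake / pelt * 100 = 0.5608 / 25.9310 * 100 = 2.1627 %
Ts = 80 + k * Cr2O3% = 80 + 8.9540 * 2.1627 = 99.3652 C


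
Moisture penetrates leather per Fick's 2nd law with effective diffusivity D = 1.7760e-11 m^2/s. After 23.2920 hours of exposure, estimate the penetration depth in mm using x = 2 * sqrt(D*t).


t = 23.2920 hr * 3600 = 83851.2000 s
D * t = 1.7760e-11 * 83851.2000 = 1.4892e-06
x = 2 * sqrt(D*t) = 2 * sqrt(1.4892e-06) = 0.00244065 m = 2.4407 mm


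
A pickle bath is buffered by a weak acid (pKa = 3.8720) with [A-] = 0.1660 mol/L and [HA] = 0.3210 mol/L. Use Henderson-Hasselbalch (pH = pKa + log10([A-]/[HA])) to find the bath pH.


ratio = [A-] / [HA] = 0.1660 / 0.3210 = 0.5171
log10(ratio) = -0.2864
pH = pKa + log10(ratio) = 3.8720 - 0.2864 = 3.5856
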